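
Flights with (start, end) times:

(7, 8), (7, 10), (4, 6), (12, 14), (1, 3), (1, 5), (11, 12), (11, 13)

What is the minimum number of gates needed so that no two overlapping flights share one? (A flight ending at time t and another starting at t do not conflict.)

2

Count concurrent intervals with a sweep; the peak is the room count.
starts: [1, 1, 4, 7, 7, 11, 11, 12]
ends:   [3, 5, 6, 8, 10, 12, 13, 14]
s1→1 s1→2  — peak 2.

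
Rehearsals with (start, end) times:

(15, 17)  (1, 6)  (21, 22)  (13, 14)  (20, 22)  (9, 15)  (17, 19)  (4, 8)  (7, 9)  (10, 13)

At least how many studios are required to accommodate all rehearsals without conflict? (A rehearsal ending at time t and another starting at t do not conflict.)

2

Count concurrent intervals with a sweep; the peak is the room count.
Events (time:±→running): 1:+→1 4:+→2 … peak 2.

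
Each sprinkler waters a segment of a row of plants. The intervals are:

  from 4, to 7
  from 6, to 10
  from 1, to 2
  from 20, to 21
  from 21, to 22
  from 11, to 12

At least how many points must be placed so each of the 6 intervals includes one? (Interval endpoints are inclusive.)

4

By right end: [1,2]  [4,7]  [6,10]  [11,12]  [20,21]  [21,22]
[1,2] uncovered → point at 2; [4,7] uncovered → point at 7; [11,12] uncovered → point at 12; [20,21] uncovered → point at 21.
Points: 2, 7, 12, 21 (4 total).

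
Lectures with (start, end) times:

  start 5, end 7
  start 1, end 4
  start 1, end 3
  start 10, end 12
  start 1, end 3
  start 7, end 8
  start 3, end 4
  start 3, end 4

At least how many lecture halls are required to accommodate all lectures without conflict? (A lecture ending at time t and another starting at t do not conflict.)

The answer is the maximum number of intervals overlapping at any instant.
starts: [1, 1, 1, 3, 3, 5, 7, 10]
ends:   [3, 3, 4, 4, 4, 7, 8, 12]
s1→1 s1→2 s1→3  — peak 3.

3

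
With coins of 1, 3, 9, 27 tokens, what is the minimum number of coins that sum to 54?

54 − 2×27→0
Total coins = 2 = 2

2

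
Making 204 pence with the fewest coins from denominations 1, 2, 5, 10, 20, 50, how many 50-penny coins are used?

Greedy: take as many of the largest coin as possible, then repeat with the remainder.
204 − 4×50→4 − 2×2→0
Count of 50: 4

4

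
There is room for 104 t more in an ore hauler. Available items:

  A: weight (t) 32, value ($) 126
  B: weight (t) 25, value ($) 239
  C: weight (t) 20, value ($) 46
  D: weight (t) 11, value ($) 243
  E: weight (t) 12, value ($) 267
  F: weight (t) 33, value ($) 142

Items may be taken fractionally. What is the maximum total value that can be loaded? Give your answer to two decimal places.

981.56

Ratios (sorted): E 22.25, D 22.09, B 9.56, F 4.30, A 3.94, C 2.30
take E (12 @ 267); take D (11 @ 243); take B (25 @ 239); take F (33 @ 142); take 23/32 of A → 90.56. Capacity used 104/104.
Total value = 981.56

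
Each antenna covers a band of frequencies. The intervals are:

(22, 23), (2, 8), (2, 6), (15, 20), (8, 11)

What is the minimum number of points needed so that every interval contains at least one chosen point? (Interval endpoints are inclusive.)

Sort by right endpoint; whenever an interval is uncovered, place a point at its right end.
By right end: [2,6]  [2,8]  [8,11]  [15,20]  [22,23]
[2,6] uncovered → point at 6; [8,11] uncovered → point at 11; [15,20] uncovered → point at 20; [22,23] uncovered → point at 23.
Points: 6, 11, 20, 23 (4 total).

4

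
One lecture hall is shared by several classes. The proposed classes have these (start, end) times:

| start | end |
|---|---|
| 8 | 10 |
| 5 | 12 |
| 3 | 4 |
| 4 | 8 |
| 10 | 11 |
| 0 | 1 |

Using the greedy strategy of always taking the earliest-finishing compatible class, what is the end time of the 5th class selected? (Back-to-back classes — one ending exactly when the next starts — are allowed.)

Sort by end time and greedily take each interval whose start is ≥ the last chosen end.
Sorted by end: (0,1)  (3,4)  (4,8)  (8,10)  (10,11)  (5,12)
take (0,1); take (3,4); take (4,8); take (8,10); take (10,11).
Selected: (0,1) (3,4) (4,8) (8,10) (10,11)

11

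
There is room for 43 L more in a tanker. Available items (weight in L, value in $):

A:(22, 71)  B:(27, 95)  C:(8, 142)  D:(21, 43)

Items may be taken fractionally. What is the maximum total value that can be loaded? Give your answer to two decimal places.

Ratios (sorted): C 17.75, B 3.52, A 3.23, D 2.05
take C (8 @ 142); take B (27 @ 95); take 8/22 of A → 25.82. Capacity used 43/43.
Total value = 262.82

262.82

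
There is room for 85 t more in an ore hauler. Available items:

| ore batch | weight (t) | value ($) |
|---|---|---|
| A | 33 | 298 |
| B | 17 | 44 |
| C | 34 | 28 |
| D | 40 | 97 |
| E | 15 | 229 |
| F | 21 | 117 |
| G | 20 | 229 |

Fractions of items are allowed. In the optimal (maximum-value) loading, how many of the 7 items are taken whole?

Order: E (229/15=15.27) > G (229/20=11.45) > A (298/33=9.03) > F (117/21=5.57) > B (44/17=2.59) > D (97/40=2.42) > C (28/34=0.82)
Fill: take E (15 @ 229) → take G (20 @ 229) → take A (33 @ 298) → take 17/21 of F → 94.71; 85/85 used.
3 item(s) taken whole; one partial (take 17/21 of F).

3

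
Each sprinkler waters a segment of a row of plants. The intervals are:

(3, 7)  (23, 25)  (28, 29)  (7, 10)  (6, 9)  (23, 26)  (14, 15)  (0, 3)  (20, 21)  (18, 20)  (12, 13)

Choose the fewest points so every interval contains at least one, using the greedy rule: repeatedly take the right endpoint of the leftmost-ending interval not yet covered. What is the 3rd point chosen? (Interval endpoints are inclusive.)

By right end: [0,3]  [3,7]  [6,9]  [7,10]  [12,13]  [14,15]  [18,20]  [20,21]  [23,25]  [23,26]  [28,29]
[0,3] uncovered → point at 3; [6,9] uncovered → point at 9; [12,13] uncovered → point at 13; [14,15] uncovered → point at 15; [18,20] uncovered → point at 20; [23,25] uncovered → point at 25; [28,29] uncovered → point at 29.
Points: 3, 9, 13, 15, 20, 25, 29 (7 total).

13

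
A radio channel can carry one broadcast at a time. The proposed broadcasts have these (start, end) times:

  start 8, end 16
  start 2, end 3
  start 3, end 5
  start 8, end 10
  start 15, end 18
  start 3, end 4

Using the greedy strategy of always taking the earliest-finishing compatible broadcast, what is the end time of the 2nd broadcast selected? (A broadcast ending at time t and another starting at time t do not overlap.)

4

Order by finish time; keep every interval that doesn't clash with the previous kept one.
Sorted by end: (2,3)  (3,4)  (3,5)  (8,10)  (8,16)  (15,18)
take (2,3); take (3,4); take (8,10); skip (8,16); take (15,18).
Selected: (2,3) (3,4) (8,10) (15,18)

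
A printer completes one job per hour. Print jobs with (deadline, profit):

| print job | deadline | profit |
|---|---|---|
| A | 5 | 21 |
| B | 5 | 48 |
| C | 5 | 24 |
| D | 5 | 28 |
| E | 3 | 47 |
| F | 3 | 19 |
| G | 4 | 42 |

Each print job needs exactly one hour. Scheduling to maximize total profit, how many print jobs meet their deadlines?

5

By profit: B(d5,48), E(d3,47), G(d4,42), D(d5,28), C(d5,24), A(d5,21), F(d3,19)
B→slot 5; E→slot 3; G→slot 4; D→slot 2; C→slot 1; A skipped; F skipped.
5 of 7 scheduled.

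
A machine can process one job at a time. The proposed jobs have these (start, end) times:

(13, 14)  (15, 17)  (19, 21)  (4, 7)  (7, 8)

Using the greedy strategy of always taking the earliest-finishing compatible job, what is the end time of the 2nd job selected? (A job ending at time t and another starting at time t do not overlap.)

By end time: (4,7), (7,8), (13,14), (15,17), (19,21).
Pick (4,7); next start ≥ 7 → (7,8); next start ≥ 8 → (13,14); next start ≥ 14 → (15,17); next start ≥ 17 → (19,21).
Selected: (4,7) (7,8) (13,14) (15,17) (19,21)

8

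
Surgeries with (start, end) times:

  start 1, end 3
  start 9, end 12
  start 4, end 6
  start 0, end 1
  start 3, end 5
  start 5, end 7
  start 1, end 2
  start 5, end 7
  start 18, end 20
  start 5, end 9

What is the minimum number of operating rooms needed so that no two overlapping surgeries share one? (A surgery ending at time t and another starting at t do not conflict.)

The answer is the maximum number of intervals overlapping at any instant.
Events (time:±→running): 0:+→1 1:-→0 1:+→1 1:+→2 2:-→1 3:-→0 3:+→1 4:+→2 5:-→1 5:+→2 5:+→3 5:+→4 … peak 4.

4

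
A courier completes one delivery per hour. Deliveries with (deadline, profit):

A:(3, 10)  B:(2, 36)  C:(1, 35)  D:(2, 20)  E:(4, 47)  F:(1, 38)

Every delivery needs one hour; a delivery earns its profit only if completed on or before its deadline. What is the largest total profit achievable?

Profit order: E=47 F=38 B=36 C=35 D=20 A=10
Assign: E→slot 4, F→slot 1, B→slot 2, C skipped, D skipped, A→slot 3.
Slots: [1:F] [2:B] [3:A] [4:E]
Profit = 38 + 36 + 10 + 47 = 131

131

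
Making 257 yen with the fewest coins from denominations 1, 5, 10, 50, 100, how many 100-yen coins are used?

Use the largest denomination that fits, subtract, and repeat.
257 = 2×100 + 1×50 + 1×5 + 2×1
Count of 100: 2

2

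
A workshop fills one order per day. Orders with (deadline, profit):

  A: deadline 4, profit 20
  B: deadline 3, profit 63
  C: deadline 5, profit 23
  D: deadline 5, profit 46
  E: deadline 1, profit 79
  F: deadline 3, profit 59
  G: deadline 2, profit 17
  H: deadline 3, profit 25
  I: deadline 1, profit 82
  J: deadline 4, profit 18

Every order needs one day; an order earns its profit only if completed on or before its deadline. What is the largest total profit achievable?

Take jobs in profit order; each goes to the latest open slot no later than its deadline.
By profit: I(d1,82), E(d1,79), B(d3,63), F(d3,59), D(d5,46), H(d3,25), C(d5,23), A(d4,20), J(d4,18), G(d2,17)
I→slot 1; E skipped; B→slot 3; F→slot 2; D→slot 5; H skipped; C→slot 4; A skipped; J skipped; G skipped.
Profit = 82 + 59 + 63 + 23 + 46 = 273

273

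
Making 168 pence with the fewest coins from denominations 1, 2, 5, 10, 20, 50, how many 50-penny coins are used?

3

168 − 3×50→18 − 1×10→8 − 1×5→3 − 1×2→1 − 1×1→0
Count of 50: 3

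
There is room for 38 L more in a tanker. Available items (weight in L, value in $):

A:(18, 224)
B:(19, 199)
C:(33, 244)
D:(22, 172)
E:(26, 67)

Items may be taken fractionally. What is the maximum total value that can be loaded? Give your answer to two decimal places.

Greedy by value/weight ratio, highest first.
Ratios (sorted): A 12.44, B 10.47, D 7.82, C 7.39, E 2.58
take A (18 @ 224); take B (19 @ 199); take 1/22 of D → 7.82. Capacity used 38/38.
Total value = 430.82

430.82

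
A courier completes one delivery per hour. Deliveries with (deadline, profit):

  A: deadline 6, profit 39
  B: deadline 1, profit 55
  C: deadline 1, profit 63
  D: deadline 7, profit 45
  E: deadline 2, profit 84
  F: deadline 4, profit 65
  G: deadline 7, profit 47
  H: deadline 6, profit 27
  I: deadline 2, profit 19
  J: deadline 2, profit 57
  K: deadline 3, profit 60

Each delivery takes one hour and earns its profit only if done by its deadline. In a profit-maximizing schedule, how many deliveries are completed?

7

Take jobs in profit order; each goes to the latest open slot no later than its deadline.
Profit order: E=84 F=65 C=63 K=60 J=57 B=55 G=47 D=45 A=39 H=27 I=19
Assign: E→slot 2, F→slot 4, C→slot 1, K→slot 3, J skipped, B skipped, G→slot 7, D→slot 6, A→slot 5, H skipped, I skipped.
Slots: [1:C] [2:E] [3:K] [4:F] [5:A] [6:D] [7:G]
7 of 11 scheduled.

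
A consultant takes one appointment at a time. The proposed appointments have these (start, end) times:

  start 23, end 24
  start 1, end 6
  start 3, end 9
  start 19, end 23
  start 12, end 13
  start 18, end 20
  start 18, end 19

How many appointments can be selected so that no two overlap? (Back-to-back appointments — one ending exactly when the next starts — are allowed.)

Sort by end time and greedily take each interval whose start is ≥ the last chosen end.
By end time: (1,6), (3,9), (12,13), (18,19), (18,20), (19,23), (23,24).
Pick (1,6); next start ≥ 6 → (12,13); next start ≥ 13 → (18,19); next start ≥ 19 → (19,23); next start ≥ 23 → (23,24).
Selected 5 appointments.

5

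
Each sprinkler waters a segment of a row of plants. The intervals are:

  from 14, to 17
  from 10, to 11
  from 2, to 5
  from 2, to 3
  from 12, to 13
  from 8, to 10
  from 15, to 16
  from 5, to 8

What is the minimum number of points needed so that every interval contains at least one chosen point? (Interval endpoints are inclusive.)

5

By right end: [2,3]  [2,5]  [5,8]  [8,10]  [10,11]  [12,13]  [15,16]  [14,17]
[2,3] uncovered → point at 3; [5,8] uncovered → point at 8; [10,11] uncovered → point at 11; [12,13] uncovered → point at 13; [15,16] uncovered → point at 16.
Points: 3, 8, 11, 13, 16 (5 total).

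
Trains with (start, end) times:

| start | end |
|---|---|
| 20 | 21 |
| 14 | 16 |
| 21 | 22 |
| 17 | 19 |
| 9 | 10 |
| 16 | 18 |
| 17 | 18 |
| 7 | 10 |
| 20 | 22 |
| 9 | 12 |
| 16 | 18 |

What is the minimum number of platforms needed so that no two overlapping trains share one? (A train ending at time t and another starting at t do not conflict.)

4

Events (time:±→running): 7:+→1 9:+→2 9:+→3 10:-→2 10:-→1 12:-→0 14:+→1 16:-→0 16:+→1 16:+→2 17:+→3 17:+→4 … peak 4.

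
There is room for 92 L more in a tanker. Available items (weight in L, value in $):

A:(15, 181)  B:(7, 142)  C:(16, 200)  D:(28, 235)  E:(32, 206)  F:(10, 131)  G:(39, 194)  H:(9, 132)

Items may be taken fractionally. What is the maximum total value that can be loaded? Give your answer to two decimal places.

1066.06

Greedy by value/weight ratio, highest first.
Ratios (sorted): B 20.29, H 14.67, F 13.10, C 12.50, A 12.07, D 8.39, E 6.44, G 4.97
take B (7 @ 142); take H (9 @ 132); take F (10 @ 131); take C (16 @ 200); take A (15 @ 181); take D (28 @ 235); take 7/32 of E → 45.06. Capacity used 92/92.
Total value = 1066.06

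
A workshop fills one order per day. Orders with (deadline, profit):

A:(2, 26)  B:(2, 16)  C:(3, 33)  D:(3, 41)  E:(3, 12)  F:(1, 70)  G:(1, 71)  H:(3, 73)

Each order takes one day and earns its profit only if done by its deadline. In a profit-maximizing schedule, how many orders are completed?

By profit: H(d3,73), G(d1,71), F(d1,70), D(d3,41), C(d3,33), A(d2,26), B(d2,16), E(d3,12)
H→slot 3; G→slot 1; F skipped; D→slot 2; C skipped; A skipped; B skipped; E skipped.
3 of 8 scheduled.

3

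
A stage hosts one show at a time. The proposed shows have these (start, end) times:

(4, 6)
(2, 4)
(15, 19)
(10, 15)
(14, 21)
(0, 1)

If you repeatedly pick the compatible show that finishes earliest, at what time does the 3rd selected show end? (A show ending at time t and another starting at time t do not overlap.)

6

Greedy by earliest finish: after sorting by end time, pick each interval compatible with the last pick.
Sorted by end: (0,1)  (2,4)  (4,6)  (10,15)  (15,19)  (14,21)
take (0,1); take (2,4); take (4,6); take (10,15); take (15,19); skip (14,21).
Selected: (0,1) (2,4) (4,6) (10,15) (15,19)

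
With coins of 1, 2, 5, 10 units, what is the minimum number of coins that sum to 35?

Greedy: take as many of the largest coin as possible, then repeat with the remainder.
35 − 3×10→5 − 1×5→0
Total coins = 3 + 1 = 4

4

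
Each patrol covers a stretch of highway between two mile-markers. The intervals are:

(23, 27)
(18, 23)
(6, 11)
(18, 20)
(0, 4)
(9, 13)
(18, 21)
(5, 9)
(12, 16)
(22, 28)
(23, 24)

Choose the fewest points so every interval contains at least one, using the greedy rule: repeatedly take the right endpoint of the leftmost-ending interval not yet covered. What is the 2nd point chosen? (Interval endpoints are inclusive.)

Sorted: [0,4] [5,9] [6,11] [9,13] [12,16] [18,20] [18,21] [18,23] [23,24] [23,27] [22,28]
{[0,4]} hit by 4; {[5,9],[6,11],[9,13]} hit by 9; {[12,16]} hit by 16; {[18,20],[18,21],[18,23]} hit by 20; {[23,24],[23,27],[22,28]} hit by 24.
Points: 4, 9, 16, 20, 24 (5 total).

9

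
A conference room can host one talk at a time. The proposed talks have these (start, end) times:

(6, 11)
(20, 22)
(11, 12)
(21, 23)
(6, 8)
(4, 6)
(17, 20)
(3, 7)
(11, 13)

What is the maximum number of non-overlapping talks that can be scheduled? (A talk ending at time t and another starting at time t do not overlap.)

5

Greedy by earliest finish: after sorting by end time, pick each interval compatible with the last pick.
Sorted by end: (4,6)  (3,7)  (6,8)  (6,11)  (11,12)  (11,13)  (17,20)  (20,22)  (21,23)
take (4,6); skip (3,7); take (6,8); skip (6,11); take (11,12); take (17,20); take (20,22); skip (21,23).
Selected 5 talks.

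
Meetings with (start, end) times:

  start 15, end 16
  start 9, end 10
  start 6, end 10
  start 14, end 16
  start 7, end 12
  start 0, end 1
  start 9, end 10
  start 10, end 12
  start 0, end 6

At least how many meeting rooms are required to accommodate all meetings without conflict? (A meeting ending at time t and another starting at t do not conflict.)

The answer is the maximum number of intervals overlapping at any instant.
starts: [0, 0, 6, 7, 9, 9, 10, 14, 15]
ends:   [1, 6, 10, 10, 10, 12, 12, 16, 16]
s0→1 s0→2 e1→1 e6→0 s6→1 s7→2 s9→3 s9→4  — peak 4.

4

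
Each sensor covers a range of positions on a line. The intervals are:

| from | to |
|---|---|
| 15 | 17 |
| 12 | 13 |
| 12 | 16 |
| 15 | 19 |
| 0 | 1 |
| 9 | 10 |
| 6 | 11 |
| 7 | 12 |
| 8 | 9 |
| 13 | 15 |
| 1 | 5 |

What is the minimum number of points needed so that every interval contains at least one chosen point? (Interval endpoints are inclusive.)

4

Process intervals by earliest right end; each time one isn't hit yet, stab at its right endpoint.
By right end: [0,1]  [1,5]  [8,9]  [9,10]  [6,11]  [7,12]  [12,13]  [13,15]  [12,16]  [15,17]  [15,19]
[0,1] uncovered → point at 1; [8,9] uncovered → point at 9; [12,13] uncovered → point at 13; [15,17] uncovered → point at 17.
Points: 1, 9, 13, 17 (4 total).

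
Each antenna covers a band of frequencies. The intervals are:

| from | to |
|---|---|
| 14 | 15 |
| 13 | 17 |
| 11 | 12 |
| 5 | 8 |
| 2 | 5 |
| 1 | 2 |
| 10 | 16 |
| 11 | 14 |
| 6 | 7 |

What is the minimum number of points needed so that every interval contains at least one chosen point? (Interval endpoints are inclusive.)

Sort by right endpoint; whenever an interval is uncovered, place a point at its right end.
Sorted: [1,2] [2,5] [6,7] [5,8] [11,12] [11,14] [14,15] [10,16] [13,17]
{[1,2],[2,5]} hit by 2; {[6,7],[5,8]} hit by 7; {[11,12],[11,14]} hit by 12; {[14,15],[10,16],[13,17]} hit by 15.
Points: 2, 7, 12, 15 (4 total).

4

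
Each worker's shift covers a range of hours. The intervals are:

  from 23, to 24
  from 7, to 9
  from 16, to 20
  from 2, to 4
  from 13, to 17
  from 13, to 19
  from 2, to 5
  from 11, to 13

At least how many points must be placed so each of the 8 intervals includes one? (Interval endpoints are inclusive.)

Sort by right endpoint; whenever an interval is uncovered, place a point at its right end.
Sorted: [2,4] [2,5] [7,9] [11,13] [13,17] [13,19] [16,20] [23,24]
{[2,4],[2,5]} hit by 4; {[7,9]} hit by 9; {[11,13],[13,17],[13,19]} hit by 13; {[16,20]} hit by 20; {[23,24]} hit by 24.
Points: 4, 9, 13, 20, 24 (5 total).

5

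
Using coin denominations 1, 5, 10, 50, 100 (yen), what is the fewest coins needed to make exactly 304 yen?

7

304 − 3×100→4 − 4×1→0
Total coins = 3 + 4 = 7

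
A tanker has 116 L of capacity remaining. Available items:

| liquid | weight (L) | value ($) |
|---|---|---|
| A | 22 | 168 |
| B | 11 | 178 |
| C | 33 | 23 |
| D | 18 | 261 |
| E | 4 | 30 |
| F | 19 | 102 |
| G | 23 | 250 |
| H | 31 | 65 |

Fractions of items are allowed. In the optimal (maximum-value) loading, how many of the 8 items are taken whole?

6

Sort by value per unit weight and fill in that order.
Order: B (178/11=16.18) > D (261/18=14.50) > G (250/23=10.87) > A (168/22=7.64) > E (30/4=7.50) > F (102/19=5.37) > H (65/31=2.10) > C (23/33=0.70)
Fill: take B (11 @ 178) → take D (18 @ 261) → take G (23 @ 250) → take A (22 @ 168) → take E (4 @ 30) → take F (19 @ 102) → take 19/31 of H → 39.84; 116/116 used.
6 item(s) taken whole; one partial (take 19/31 of H).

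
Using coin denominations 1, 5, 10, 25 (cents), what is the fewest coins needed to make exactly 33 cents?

Greedy: take as many of the largest coin as possible, then repeat with the remainder.
33 = 1×25 + 1×5 + 3×1
Total coins = 1 + 1 + 3 = 5

5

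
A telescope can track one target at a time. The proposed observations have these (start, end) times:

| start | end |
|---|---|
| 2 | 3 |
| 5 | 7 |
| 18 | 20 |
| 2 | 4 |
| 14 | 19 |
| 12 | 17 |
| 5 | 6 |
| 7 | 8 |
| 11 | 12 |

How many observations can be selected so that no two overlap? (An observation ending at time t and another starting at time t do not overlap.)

Order by finish time; keep every interval that doesn't clash with the previous kept one.
Sorted by end: (2,3)  (2,4)  (5,6)  (5,7)  (7,8)  (11,12)  (12,17)  (14,19)  (18,20)
take (2,3); skip (2,4); take (5,6); take (7,8); take (11,12); take (12,17); skip (14,19); take (18,20).
Selected 6 observations.

6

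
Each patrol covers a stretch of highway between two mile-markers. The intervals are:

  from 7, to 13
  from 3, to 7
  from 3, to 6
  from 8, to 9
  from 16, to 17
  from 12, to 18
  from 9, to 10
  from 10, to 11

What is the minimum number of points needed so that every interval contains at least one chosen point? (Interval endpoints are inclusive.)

4

Sort by right endpoint; whenever an interval is uncovered, place a point at its right end.
By right end: [3,6]  [3,7]  [8,9]  [9,10]  [10,11]  [7,13]  [16,17]  [12,18]
[3,6] uncovered → point at 6; [8,9] uncovered → point at 9; [10,11] uncovered → point at 11; [16,17] uncovered → point at 17.
Points: 6, 9, 11, 17 (4 total).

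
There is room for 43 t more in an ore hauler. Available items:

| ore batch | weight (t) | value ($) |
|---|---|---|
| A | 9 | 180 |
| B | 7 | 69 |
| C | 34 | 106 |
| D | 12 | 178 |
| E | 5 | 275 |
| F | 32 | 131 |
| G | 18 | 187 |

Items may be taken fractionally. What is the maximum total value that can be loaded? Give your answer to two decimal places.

809.61

Greedy by value/weight ratio, highest first.
Ratios (sorted): E 55.00, A 20.00, D 14.83, G 10.39, B 9.86, F 4.09, C 3.12
take E (5 @ 275); take A (9 @ 180); take D (12 @ 178); take 17/18 of G → 176.61. Capacity used 43/43.
Total value = 809.61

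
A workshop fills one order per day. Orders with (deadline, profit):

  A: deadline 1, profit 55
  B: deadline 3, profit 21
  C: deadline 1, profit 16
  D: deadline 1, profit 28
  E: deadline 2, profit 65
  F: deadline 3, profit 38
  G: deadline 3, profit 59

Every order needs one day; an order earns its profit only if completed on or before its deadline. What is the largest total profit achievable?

179

By profit: E(d2,65), G(d3,59), A(d1,55), F(d3,38), D(d1,28), B(d3,21), C(d1,16)
E→slot 2; G→slot 3; A→slot 1; F skipped; D skipped; B skipped; C skipped.
Profit = 55 + 65 + 59 = 179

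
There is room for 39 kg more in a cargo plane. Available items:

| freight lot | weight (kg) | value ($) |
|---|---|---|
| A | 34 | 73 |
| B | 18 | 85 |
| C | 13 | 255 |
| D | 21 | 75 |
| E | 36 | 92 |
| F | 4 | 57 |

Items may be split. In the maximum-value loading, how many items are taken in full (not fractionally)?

3

Ratios (sorted): C 19.62, F 14.25, B 4.72, D 3.57, E 2.56, A 2.15
take C (13 @ 255); take F (4 @ 57); take B (18 @ 85); take 4/21 of D → 14.29. Capacity used 39/39.
3 item(s) taken whole; one partial (take 4/21 of D).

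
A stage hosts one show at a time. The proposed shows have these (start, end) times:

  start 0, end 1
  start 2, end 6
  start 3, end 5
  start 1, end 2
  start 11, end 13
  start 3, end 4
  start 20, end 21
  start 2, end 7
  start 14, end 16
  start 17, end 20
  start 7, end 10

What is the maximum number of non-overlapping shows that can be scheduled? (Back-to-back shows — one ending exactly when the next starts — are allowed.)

By end time: (0,1), (1,2), (3,4), (3,5), (2,6), (2,7), (7,10), (11,13), (14,16), (17,20), (20,21).
Pick (0,1); next start ≥ 1 → (1,2); next start ≥ 2 → (3,4); next start ≥ 4 → (7,10); next start ≥ 10 → (11,13); next start ≥ 13 → (14,16); next start ≥ 16 → (17,20); next start ≥ 20 → (20,21).
Selected 8 shows.

8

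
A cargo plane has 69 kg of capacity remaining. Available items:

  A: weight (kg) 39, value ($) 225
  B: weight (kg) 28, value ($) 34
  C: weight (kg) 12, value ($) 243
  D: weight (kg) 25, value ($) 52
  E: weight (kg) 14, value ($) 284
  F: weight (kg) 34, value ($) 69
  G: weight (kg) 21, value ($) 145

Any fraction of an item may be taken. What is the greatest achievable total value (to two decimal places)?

798.92

Sort by value per unit weight and fill in that order.
Order: E (284/14=20.29) > C (243/12=20.25) > G (145/21=6.90) > A (225/39=5.77) > D (52/25=2.08) > F (69/34=2.03) > B (34/28=1.21)
Fill: take E (14 @ 284) → take C (12 @ 243) → take G (21 @ 145) → take 22/39 of A → 126.92; 69/69 used.
Total value = 798.92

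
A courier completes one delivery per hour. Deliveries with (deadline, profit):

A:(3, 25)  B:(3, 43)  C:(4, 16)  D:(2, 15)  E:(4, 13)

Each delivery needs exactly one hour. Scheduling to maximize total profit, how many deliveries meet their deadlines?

4

By profit: B(d3,43), A(d3,25), C(d4,16), D(d2,15), E(d4,13)
B→slot 3; A→slot 2; C→slot 4; D→slot 1; E skipped.
4 of 5 scheduled.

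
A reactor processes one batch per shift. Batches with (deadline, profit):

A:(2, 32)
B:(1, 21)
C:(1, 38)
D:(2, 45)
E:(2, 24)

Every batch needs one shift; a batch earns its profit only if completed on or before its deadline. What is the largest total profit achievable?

Take jobs in profit order; each goes to the latest open slot no later than its deadline.
By profit: D(d2,45), C(d1,38), A(d2,32), E(d2,24), B(d1,21)
D→slot 2; C→slot 1; A skipped; E skipped; B skipped.
Profit = 38 + 45 = 83

83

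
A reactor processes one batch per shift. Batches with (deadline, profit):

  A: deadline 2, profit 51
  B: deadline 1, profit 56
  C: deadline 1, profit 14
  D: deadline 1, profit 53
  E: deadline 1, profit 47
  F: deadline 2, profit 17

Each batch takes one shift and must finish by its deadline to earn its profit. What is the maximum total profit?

107

By profit: B(d1,56), D(d1,53), A(d2,51), E(d1,47), F(d2,17), C(d1,14)
B→slot 1; D skipped; A→slot 2; E skipped; F skipped; C skipped.
Profit = 56 + 51 = 107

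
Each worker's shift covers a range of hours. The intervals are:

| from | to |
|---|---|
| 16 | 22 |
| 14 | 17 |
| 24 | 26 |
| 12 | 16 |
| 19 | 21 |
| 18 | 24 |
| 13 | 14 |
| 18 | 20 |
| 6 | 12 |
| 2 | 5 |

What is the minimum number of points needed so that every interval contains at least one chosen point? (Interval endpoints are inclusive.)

5

Sort by right endpoint; whenever an interval is uncovered, place a point at its right end.
By right end: [2,5]  [6,12]  [13,14]  [12,16]  [14,17]  [18,20]  [19,21]  [16,22]  [18,24]  [24,26]
[2,5] uncovered → point at 5; [6,12] uncovered → point at 12; [13,14] uncovered → point at 14; [18,20] uncovered → point at 20; [24,26] uncovered → point at 26.
Points: 5, 12, 14, 20, 26 (5 total).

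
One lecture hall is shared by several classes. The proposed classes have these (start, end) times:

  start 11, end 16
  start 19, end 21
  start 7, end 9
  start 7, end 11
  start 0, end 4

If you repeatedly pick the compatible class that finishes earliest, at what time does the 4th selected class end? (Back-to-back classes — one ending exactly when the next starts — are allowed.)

21

Sort by end time and greedily take each interval whose start is ≥ the last chosen end.
By end time: (0,4), (7,9), (7,11), (11,16), (19,21).
Pick (0,4); next start ≥ 4 → (7,9); next start ≥ 9 → (11,16); next start ≥ 16 → (19,21).
Selected: (0,4) (7,9) (11,16) (19,21)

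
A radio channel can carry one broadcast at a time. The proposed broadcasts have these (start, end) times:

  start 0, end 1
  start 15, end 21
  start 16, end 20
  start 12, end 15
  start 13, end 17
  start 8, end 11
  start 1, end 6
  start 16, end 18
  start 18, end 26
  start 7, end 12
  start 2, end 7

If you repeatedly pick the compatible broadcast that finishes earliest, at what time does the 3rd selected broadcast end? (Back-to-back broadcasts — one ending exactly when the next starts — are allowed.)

Sort by end time and greedily take each interval whose start is ≥ the last chosen end.
Sorted by end: (0,1)  (1,6)  (2,7)  (8,11)  (7,12)  (12,15)  (13,17)  (16,18)  (16,20)  (15,21)  (18,26)
take (0,1); take (1,6); take (8,11); take (12,15); take (16,18); skip (15,21); take (18,26).
Selected: (0,1) (1,6) (8,11) (12,15) (16,18) (18,26)

11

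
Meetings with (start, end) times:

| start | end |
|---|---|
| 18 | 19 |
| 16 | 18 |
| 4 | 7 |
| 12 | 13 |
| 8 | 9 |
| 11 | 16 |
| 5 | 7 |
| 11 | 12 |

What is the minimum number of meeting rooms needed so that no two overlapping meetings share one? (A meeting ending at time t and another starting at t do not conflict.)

Count concurrent intervals with a sweep; the peak is the room count.
Events (time:±→running): 4:+→1 5:+→2 … peak 2.

2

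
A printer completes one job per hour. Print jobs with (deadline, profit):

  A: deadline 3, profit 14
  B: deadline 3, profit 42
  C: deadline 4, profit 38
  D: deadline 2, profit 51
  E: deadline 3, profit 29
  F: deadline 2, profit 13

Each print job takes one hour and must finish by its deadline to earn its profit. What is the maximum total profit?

160

Take jobs in profit order; each goes to the latest open slot no later than its deadline.
By profit: D(d2,51), B(d3,42), C(d4,38), E(d3,29), A(d3,14), F(d2,13)
D→slot 2; B→slot 3; C→slot 4; E→slot 1; A skipped; F skipped.
Profit = 29 + 51 + 42 + 38 = 160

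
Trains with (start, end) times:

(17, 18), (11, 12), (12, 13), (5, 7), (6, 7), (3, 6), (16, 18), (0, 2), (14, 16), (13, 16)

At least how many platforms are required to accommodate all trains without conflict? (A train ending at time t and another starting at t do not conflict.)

2

Count concurrent intervals with a sweep; the peak is the room count.
Events (time:±→running): 0:+→1 2:-→0 3:+→1 5:+→2 … peak 2.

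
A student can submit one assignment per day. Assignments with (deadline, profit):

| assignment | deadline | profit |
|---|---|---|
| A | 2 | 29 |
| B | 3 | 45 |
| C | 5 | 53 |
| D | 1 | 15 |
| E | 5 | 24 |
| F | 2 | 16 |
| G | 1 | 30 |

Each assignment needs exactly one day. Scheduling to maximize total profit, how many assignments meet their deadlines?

Profit order: C=53 B=45 G=30 A=29 E=24 F=16 D=15
Assign: C→slot 5, B→slot 3, G→slot 1, A→slot 2, E→slot 4, F skipped, D skipped.
Slots: [1:G] [2:A] [3:B] [4:E] [5:C]
5 of 7 scheduled.

5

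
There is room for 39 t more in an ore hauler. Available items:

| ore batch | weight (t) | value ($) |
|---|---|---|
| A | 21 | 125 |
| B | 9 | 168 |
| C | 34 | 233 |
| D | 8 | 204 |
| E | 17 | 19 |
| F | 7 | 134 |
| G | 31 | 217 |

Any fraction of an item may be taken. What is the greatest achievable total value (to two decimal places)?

611.00

Greedy by value/weight ratio, highest first.
Order: D (204/8=25.50) > F (134/7=19.14) > B (168/9=18.67) > G (217/31=7.00) > C (233/34=6.85) > A (125/21=5.95) > E (19/17=1.12)
Fill: take D (8 @ 204) → take F (7 @ 134) → take B (9 @ 168) → take 15/31 of G → 105.00; 39/39 used.
Total value = 611.00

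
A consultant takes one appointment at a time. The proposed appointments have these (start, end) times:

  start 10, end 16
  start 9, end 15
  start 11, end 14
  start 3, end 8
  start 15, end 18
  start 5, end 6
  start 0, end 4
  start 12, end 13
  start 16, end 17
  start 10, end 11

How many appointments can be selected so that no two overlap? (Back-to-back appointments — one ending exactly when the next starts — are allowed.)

Order by finish time; keep every interval that doesn't clash with the previous kept one.
Sorted by end: (0,4)  (5,6)  (3,8)  (10,11)  (12,13)  (11,14)  (9,15)  (10,16)  (16,17)  (15,18)
take (0,4); take (5,6); take (10,11); take (12,13); skip (9,15); take (16,17).
Selected 5 appointments.

5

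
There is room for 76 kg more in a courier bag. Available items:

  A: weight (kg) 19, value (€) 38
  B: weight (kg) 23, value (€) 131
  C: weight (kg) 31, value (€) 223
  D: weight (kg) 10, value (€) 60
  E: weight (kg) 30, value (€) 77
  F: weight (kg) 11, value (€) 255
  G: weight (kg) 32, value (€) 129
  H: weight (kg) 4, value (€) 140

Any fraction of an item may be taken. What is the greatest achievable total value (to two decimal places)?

791.91

Greedy by value/weight ratio, highest first.
Ratios (sorted): H 35.00, F 23.18, C 7.19, D 6.00, B 5.70, G 4.03, E 2.57, A 2.00
take H (4 @ 140); take F (11 @ 255); take C (31 @ 223); take D (10 @ 60); take 20/23 of B → 113.91. Capacity used 76/76.
Total value = 791.91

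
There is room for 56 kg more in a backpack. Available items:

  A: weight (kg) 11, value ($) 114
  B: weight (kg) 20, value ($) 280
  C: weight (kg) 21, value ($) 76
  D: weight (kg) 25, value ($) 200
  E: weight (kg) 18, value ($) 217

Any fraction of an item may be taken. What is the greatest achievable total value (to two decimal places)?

Sort by value per unit weight and fill in that order.
Order: B (280/20=14.00) > E (217/18=12.06) > A (114/11=10.36) > D (200/25=8.00) > C (76/21=3.62)
Fill: take B (20 @ 280) → take E (18 @ 217) → take A (11 @ 114) → take 7/25 of D → 56.00; 56/56 used.
Total value = 667.00

667.00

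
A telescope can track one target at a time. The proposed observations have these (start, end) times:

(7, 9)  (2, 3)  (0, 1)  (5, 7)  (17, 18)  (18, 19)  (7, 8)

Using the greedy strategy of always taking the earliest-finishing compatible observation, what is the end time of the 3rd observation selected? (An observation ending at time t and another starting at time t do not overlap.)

7

Sorted by end: (0,1)  (2,3)  (5,7)  (7,8)  (7,9)  (17,18)  (18,19)
take (0,1); take (2,3); take (5,7); take (7,8); take (17,18); take (18,19).
Selected: (0,1) (2,3) (5,7) (7,8) (17,18) (18,19)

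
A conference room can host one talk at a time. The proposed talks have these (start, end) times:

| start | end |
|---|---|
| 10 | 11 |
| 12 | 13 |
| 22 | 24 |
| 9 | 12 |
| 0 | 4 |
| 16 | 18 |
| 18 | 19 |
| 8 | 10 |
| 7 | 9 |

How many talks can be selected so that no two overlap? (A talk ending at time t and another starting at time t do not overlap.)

Order by finish time; keep every interval that doesn't clash with the previous kept one.
By end time: (0,4), (7,9), (8,10), (10,11), (9,12), (12,13), (16,18), (18,19), (22,24).
Pick (0,4); next start ≥ 4 → (7,9); next start ≥ 9 → (10,11); next start ≥ 11 → (12,13); next start ≥ 13 → (16,18); next start ≥ 18 → (18,19); next start ≥ 19 → (22,24).
Selected 7 talks.

7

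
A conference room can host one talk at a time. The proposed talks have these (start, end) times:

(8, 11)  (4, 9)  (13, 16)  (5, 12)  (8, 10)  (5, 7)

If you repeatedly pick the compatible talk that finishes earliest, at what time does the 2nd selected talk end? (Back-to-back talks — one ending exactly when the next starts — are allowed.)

Sort by end time and greedily take each interval whose start is ≥ the last chosen end.
By end time: (5,7), (4,9), (8,10), (8,11), (5,12), (13,16).
Pick (5,7); next start ≥ 7 → (8,10); next start ≥ 10 → (13,16).
Selected: (5,7) (8,10) (13,16)

10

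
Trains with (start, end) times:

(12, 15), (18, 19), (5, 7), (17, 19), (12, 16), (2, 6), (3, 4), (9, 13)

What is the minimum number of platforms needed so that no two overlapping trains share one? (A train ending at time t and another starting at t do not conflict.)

3

Events (time:±→running): 2:+→1 3:+→2 4:-→1 5:+→2 6:-→1 7:-→0 9:+→1 12:+→2 12:+→3 … peak 3.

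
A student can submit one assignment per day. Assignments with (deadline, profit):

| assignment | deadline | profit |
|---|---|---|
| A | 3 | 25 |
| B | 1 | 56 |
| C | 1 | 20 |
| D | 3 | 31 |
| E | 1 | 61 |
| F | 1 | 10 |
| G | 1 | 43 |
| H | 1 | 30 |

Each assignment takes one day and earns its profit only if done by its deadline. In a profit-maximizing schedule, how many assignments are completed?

Sort by profit descending; place each in the latest free slot ≤ its deadline.
By profit: E(d1,61), B(d1,56), G(d1,43), D(d3,31), H(d1,30), A(d3,25), C(d1,20), F(d1,10)
E→slot 1; B skipped; G skipped; D→slot 3; H skipped; A→slot 2; C skipped; F skipped.
3 of 8 scheduled.

3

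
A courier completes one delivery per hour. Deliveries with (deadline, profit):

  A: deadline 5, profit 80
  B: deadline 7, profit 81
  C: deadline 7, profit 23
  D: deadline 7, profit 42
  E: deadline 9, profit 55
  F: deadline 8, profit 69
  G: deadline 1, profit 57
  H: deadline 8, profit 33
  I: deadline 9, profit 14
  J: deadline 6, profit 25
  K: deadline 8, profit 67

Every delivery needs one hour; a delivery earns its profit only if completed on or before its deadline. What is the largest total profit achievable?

Sort by profit descending; place each in the latest free slot ≤ its deadline.
By profit: B(d7,81), A(d5,80), F(d8,69), K(d8,67), G(d1,57), E(d9,55), D(d7,42), H(d8,33), J(d6,25), C(d7,23), I(d9,14)
B→slot 7; A→slot 5; F→slot 8; K→slot 6; G→slot 1; E→slot 9; D→slot 4; H→slot 3; J→slot 2; C skipped; I skipped.
Profit = 57 + 25 + 33 + 42 + 80 + 67 + 81 + 69 + 55 = 509

509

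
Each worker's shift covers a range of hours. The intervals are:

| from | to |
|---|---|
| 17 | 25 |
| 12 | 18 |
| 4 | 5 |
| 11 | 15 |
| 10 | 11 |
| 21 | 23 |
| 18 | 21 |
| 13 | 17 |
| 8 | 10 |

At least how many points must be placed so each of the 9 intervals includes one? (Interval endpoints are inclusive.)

Sort by right endpoint; whenever an interval is uncovered, place a point at its right end.
By right end: [4,5]  [8,10]  [10,11]  [11,15]  [13,17]  [12,18]  [18,21]  [21,23]  [17,25]
[4,5] uncovered → point at 5; [8,10] uncovered → point at 10; [11,15] uncovered → point at 15; [18,21] uncovered → point at 21.
Points: 5, 10, 15, 21 (4 total).

4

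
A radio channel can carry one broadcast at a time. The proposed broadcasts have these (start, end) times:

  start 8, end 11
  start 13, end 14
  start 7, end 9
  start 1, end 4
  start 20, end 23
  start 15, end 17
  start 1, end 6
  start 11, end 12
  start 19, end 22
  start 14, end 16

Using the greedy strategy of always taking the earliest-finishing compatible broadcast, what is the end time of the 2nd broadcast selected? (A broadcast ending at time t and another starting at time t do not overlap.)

9

Sorted by end: (1,4)  (1,6)  (7,9)  (8,11)  (11,12)  (13,14)  (14,16)  (15,17)  (19,22)  (20,23)
take (1,4); take (7,9); take (11,12); take (13,14); take (14,16); take (19,22).
Selected: (1,4) (7,9) (11,12) (13,14) (14,16) (19,22)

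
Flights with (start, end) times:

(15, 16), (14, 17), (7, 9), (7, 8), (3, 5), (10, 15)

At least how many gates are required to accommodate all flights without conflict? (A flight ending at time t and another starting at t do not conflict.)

2

The answer is the maximum number of intervals overlapping at any instant.
starts: [3, 7, 7, 10, 14, 15]
ends:   [5, 8, 9, 15, 16, 17]
s3→1 e5→0 s7→1 s7→2  — peak 2.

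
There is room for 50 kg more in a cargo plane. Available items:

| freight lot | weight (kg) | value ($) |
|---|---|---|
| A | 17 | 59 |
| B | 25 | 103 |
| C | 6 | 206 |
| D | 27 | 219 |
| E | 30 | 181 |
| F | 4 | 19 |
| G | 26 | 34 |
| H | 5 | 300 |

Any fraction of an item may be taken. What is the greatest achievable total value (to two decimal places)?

Greedy by value/weight ratio, highest first.
Ratios (sorted): H 60.00, C 34.33, D 8.11, E 6.03, F 4.75, B 4.12, A 3.47, G 1.31
take H (5 @ 300); take C (6 @ 206); take D (27 @ 219); take 12/30 of E → 72.40. Capacity used 50/50.
Total value = 797.40

797.40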